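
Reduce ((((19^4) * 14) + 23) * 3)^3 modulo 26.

21

(19)^4 ≡ 9 (mod 26)
9 * 14 = 126 ≡ 22 (mod 26)
22 + 23 = 45 ≡ 19 (mod 26)
19 * 3 = 57 ≡ 5 (mod 26)
(5)^3 ≡ 21 (mod 26)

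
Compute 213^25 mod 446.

201

213^1 ≡ 213 (mod 446)
213^2 ≡ 213^2 = 45369 ≡ 323 (mod 446)
213^4 ≡ 323^2 = 104329 ≡ 411 (mod 446)
213^8 ≡ 411^2 = 168921 ≡ 333 (mod 446)
213^16 ≡ 333^2 = 110889 ≡ 281 (mod 446)
213^25 = 213^16 × 213^8 × 213^1 ≡ 281 × 333 × 213 (mod 446).
Accumulate the product:
281 × 333 = 93573 ≡ 359
359 × 213 = 76467 ≡ 201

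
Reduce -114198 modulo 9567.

-114198 = -12·9567 + 606, so -114198 ≡ 606 (mod 9567).

606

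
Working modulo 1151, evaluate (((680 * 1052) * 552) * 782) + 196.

147

680 * 1052 = 715360 ≡ 589 (mod 1151)
589 * 552 = 325128 ≡ 546 (mod 1151)
546 * 782 = 426972 ≡ 1102 (mod 1151)
1102 + 196 = 1298 ≡ 147 (mod 1151)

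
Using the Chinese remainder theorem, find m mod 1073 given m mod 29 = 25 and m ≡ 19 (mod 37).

315

29⁻¹ mod 37: 29·23 ≡ 1 (mod 37), so 29⁻¹ ≡ 23.
m = 25 + 29·((19 − 25)·23 mod 37) = 25 + 29·10 = 315.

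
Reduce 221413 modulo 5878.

221413 = 37×5878 + 3927, so 221413 ≡ 3927 (mod 5878).

3927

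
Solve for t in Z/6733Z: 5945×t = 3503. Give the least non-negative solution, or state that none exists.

gcd(5945, 6733) = 1, so a unique solution mod 6733 exists.
5945⁻¹ ≡ 2982 (mod 6733).
t ≡ 2982×3503 ≡ 3063 (mod 6733).

3063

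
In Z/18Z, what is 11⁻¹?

5

Run the extended Euclidean algorithm:
18 = 1*11 + 7
11 = 1*7 + 4
7 = 1*4 + 3
4 = 1*3 + 1
3 = 3*1 + 0
gcd(11, 18) = 1, so the inverse exists.
Back-substitute for 1:
1 = 1*4 − 1*3
  = −1*7 + 2*4
  = 2*11 − 3*7
  = −3*18 + 5*11
So 11⁻¹ ≡ 5 (mod 18).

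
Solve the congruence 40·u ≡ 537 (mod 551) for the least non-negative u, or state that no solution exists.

gcd(40, 551) = 1, so a unique solution mod 551 exists.
40⁻¹ ≡ 124 (mod 551).
u ≡ 124·537 ≡ 468 (mod 551).

468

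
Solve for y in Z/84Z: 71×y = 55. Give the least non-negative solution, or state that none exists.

gcd(71, 84) = 1, so a unique solution mod 84 exists.
71⁻¹ ≡ 71 (mod 84).
y ≡ 71×55 ≡ 41 (mod 84).

41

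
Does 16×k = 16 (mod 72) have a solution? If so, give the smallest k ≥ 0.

gcd(16, 72) = 8, and 8 | 16, so solutions exist.
Divide through by 8: 2×k = 2 (mod 9).
2⁻¹ ≡ 5 (mod 9).
k ≡ 5×2 ≡ 1 (mod 9).
The smallest non-negative solution is k = 1.

1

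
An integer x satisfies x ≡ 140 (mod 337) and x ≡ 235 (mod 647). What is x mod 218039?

337⁻¹ mod 647: 337×48 ≡ 1 (mod 647), so 337⁻¹ ≡ 48.
x = 140 + 337×((235 − 140)×48 mod 647) = 140 + 337×31 = 10587.
Check: 10587 mod 337 = 140, 10587 mod 647 = 235. ✓

10587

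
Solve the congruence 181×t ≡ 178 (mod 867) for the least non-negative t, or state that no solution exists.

571

gcd(181, 867) = 1, so a unique solution mod 867 exists.
181⁻¹ ≡ 388 (mod 867).
t ≡ 388×178 ≡ 571 (mod 867).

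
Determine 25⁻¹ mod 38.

38 = 1*25 + 13
25 = 1*13 + 12
13 = 1*12 + 1
12 = 12*1 + 0
gcd(25, 38) = 1, so the inverse exists.
Back-substitute for 1:
1 = 1*13 − 1*12
  = −1*25 + 2*13
  = 2*38 − 3*25
So 25⁻¹ ≡ −3 ≡ 35 (mod 38).

35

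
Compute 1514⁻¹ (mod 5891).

3249

Run the extended Euclidean algorithm:
5891 = 3·1514 + 1349
1514 = 1·1349 + 165
1349 = 8·165 + 29
165 = 5·29 + 20
29 = 1·20 + 9
20 = 2·9 + 2
9 = 4·2 + 1
2 = 2·1 + 0
gcd(1514, 5891) = 1, so the inverse exists.
Back-substitute for 1:
1 = 1·9 − 4·2
  = −4·20 + 9·9
  = 9·29 − 13·20
  = −13·165 + 74·29
  = 74·1349 − 605·165
  = −605·1514 + 679·1349
  = 679·5891 − 2642·1514
So 1514⁻¹ ≡ −2642 ≡ 3249 (mod 5891).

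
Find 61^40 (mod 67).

40 in binary is 101000, i.e. 40 = 32 + 8.
61^1 ≡ 61 (mod 67)
61^2 ≡ 61^2 = 3721 ≡ 36 (mod 67)
61^4 ≡ 36^2 = 1296 ≡ 23 (mod 67)
61^8 ≡ 23^2 = 529 ≡ 60 (mod 67)
61^16 ≡ 60^2 = 3600 ≡ 49 (mod 67)
61^32 ≡ 49^2 = 2401 ≡ 56 (mod 67)
61^40 = 61^32 * 61^8 ≡ 56 * 60 (mod 67).
56 * 60 = 3360 ≡ 10 (mod 67).

10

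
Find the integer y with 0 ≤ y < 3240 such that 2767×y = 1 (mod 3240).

Apply the Euclidean algorithm and back-substitute:
3240 = 1·2767 + 473
2767 = 5·473 + 402
473 = 1·402 + 71
402 = 5·71 + 47
71 = 1·47 + 24
47 = 1·24 + 23
24 = 1·23 + 1
23 = 23·1 + 0
gcd(2767, 3240) = 1, so the inverse exists.
Bézout: 1 = 117·3240 − 137·2767.
So 2767⁻¹ ≡ −137 ≡ 3103 (mod 3240).

3103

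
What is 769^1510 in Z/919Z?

1510 in binary is 10111100110, i.e. 1510 = 1024 + 256 + 128 + 64 + 32 + 4 + 2.
769^1 ≡ 769 (mod 919)
769^2 ≡ 769^2 = 591361 ≡ 444 (mod 919)
769^4 ≡ 444^2 = 197136 ≡ 470 (mod 919)
769^8 ≡ 470^2 = 220900 ≡ 340 (mod 919)
769^16 ≡ 340^2 = 115600 ≡ 725 (mod 919)
769^32 ≡ 725^2 = 525625 ≡ 876 (mod 919)
769^64 ≡ 876^2 = 767376 ≡ 11 (mod 919)
769^128 ≡ 11^2 = 121 (mod 919)
769^256 ≡ 121^2 = 14641 ≡ 856 (mod 919)
769^512 ≡ 856^2 = 732736 ≡ 293 (mod 919)
769^1024 ≡ 293^2 = 85849 ≡ 382 (mod 919)
769^1510 = 769^1024 · 769^256 · 769^128 · 769^64 · 769^32 · 769^4 · 769^2 ≡ 382 · 856 · 121 · 11 · 876 · 470 · 444 (mod 919).
Accumulate the product:
382 · 856 = 326992 ≡ 747
747 · 121 = 90387 ≡ 325
325 · 11 = 3575 ≡ 818
818 · 876 = 716568 ≡ 667
667 · 470 = 313490 ≡ 111
111 · 444 = 49284 ≡ 577

577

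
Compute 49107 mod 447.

49107 = 109*447 + 384, so 49107 ≡ 384 (mod 447).

384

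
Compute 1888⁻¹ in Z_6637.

5607

6637 = 3×1888 + 973
1888 = 1×973 + 915
973 = 1×915 + 58
915 = 15×58 + 45
58 = 1×45 + 13
45 = 3×13 + 6
13 = 2×6 + 1
6 = 6×1 + 0
gcd(1888, 6637) = 1, so the inverse exists.
Back-substitute for 1:
1 = 1×13 − 2×6
  = −2×45 + 7×13
  = 7×58 − 9×45
  = −9×915 + 142×58
  = 142×973 − 151×915
  = −151×1888 + 293×973
  = 293×6637 − 1030×1888
So 1888⁻¹ ≡ −1030 ≡ 5607 (mod 6637).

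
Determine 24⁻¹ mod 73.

70

Apply the Euclidean algorithm and back-substitute:
73 = 3·24 + 1
24 = 24·1 + 0
gcd(24, 73) = 1, so the inverse exists.
Back-substitute for 1:
1 = 1·73 − 3·24
So 24⁻¹ ≡ −3 ≡ 70 (mod 73).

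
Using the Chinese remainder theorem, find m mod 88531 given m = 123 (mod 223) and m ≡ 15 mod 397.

223⁻¹ mod 397: 223×235 ≡ 1 (mod 397), so 223⁻¹ ≡ 235.
m = 123 + 223×((15 − 123)×235 mod 397) = 123 + 223×28 = 6367.
Check: 6367 mod 223 = 123, 6367 mod 397 = 15. ✓

6367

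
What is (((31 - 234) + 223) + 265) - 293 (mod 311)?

303

31 - 234 = -203 ≡ 108 (mod 311)
108 + 223 = 331 ≡ 20 (mod 311)
20 + 265 = 285
285 - 293 = -8 ≡ 303 (mod 311)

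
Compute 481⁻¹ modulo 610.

331

Apply the Euclidean algorithm and back-substitute:
610 = 1×481 + 129
481 = 3×129 + 94
129 = 1×94 + 35
94 = 2×35 + 24
35 = 1×24 + 11
24 = 2×11 + 2
11 = 5×2 + 1
2 = 2×1 + 0
gcd(481, 610) = 1, so the inverse exists.
Back-substitute for 1:
1 = 1×11 − 5×2
  = −5×24 + 11×11
  = 11×35 − 16×24
  = −16×94 + 43×35
  = 43×129 − 59×94
  = −59×481 + 220×129
  = 220×610 − 279×481
So 481⁻¹ ≡ −279 ≡ 331 (mod 610).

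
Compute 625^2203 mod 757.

Using repeated squaring:
2203 in binary is 100010011011, i.e. 2203 = 2048 + 128 + 16 + 8 + 2 + 1.
625^1 ≡ 625 (mod 757)
625^2 ≡ 625^2 = 390625 ≡ 13 (mod 757)
625^4 ≡ 13^2 = 169 (mod 757)
625^8 ≡ 169^2 = 28561 ≡ 552 (mod 757)
625^16 ≡ 552^2 = 304704 ≡ 390 (mod 757)
625^32 ≡ 390^2 = 152100 ≡ 700 (mod 757)
625^64 ≡ 700^2 = 490000 ≡ 221 (mod 757)
625^128 ≡ 221^2 = 48841 ≡ 393 (mod 757)
625^256 ≡ 393^2 = 154449 ≡ 21 (mod 757)
625^512 ≡ 21^2 = 441 (mod 757)
625^1024 ≡ 441^2 = 194481 ≡ 689 (mod 757)
625^2048 ≡ 689^2 = 474721 ≡ 82 (mod 757)
625^2203 = 625^2048 × 625^128 × 625^16 × 625^8 × 625^2 × 625^1 ≡ 82 × 393 × 390 × 552 × 13 × 625 (mod 757).
Accumulate the product:
82 × 393 = 32226 ≡ 432
432 × 390 = 168480 ≡ 426
426 × 552 = 235152 ≡ 482
482 × 13 = 6266 ≡ 210
210 × 625 = 131250 ≡ 289

289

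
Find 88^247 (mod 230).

Compute successive squares:
247 in binary is 11110111, i.e. 247 = 128 + 64 + 32 + 16 + 4 + 2 + 1.
88^1 ≡ 88 (mod 230)
88^2 ≡ 88^2 = 7744 ≡ 154 (mod 230)
88^4 ≡ 154^2 = 23716 ≡ 26 (mod 230)
88^8 ≡ 26^2 = 676 ≡ 216 (mod 230)
88^16 ≡ 216^2 = 46656 ≡ 196 (mod 230)
88^32 ≡ 196^2 = 38416 ≡ 6 (mod 230)
88^64 ≡ 6^2 = 36 (mod 230)
88^128 ≡ 36^2 = 1296 ≡ 146 (mod 230)
88^247 = 88^128 × 88^64 × 88^32 × 88^16 × 88^4 × 88^2 × 88^1 ≡ 146 × 36 × 6 × 196 × 26 × 154 × 88 (mod 230).
Accumulate the product:
146 × 36 = 5256 ≡ 196
196 × 6 = 1176 ≡ 26
26 × 196 = 5096 ≡ 36
36 × 26 = 936 ≡ 16
16 × 154 = 2464 ≡ 164
164 × 88 = 14432 ≡ 172

172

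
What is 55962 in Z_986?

746

55962 = 56·986 + 746, so 55962 ≡ 746 (mod 986).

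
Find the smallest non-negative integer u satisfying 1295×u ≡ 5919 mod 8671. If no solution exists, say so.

gcd(1295, 8671) = 1, so a unique solution mod 8671 exists.
1295⁻¹ ≡ 2839 (mod 8671).
u ≡ 2839×5919 ≡ 8314 (mod 8671).

8314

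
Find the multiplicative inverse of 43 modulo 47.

35

Run the extended Euclidean algorithm:
47 = 1×43 + 4
43 = 10×4 + 3
4 = 1×3 + 1
3 = 3×1 + 0
gcd(43, 47) = 1, so the inverse exists.
Bézout: 1 = 11×47 − 12×43.
So 43⁻¹ ≡ −12 ≡ 35 (mod 47).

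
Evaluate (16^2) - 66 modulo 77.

(16)^2 ≡ 25 (mod 77)
25 - 66 = -41 ≡ 36 (mod 77)

36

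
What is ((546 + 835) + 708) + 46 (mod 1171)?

964

546 + 835 = 1381 ≡ 210 (mod 1171)
210 + 708 = 918
918 + 46 = 964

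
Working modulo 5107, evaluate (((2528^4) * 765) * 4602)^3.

(2528)^4 ≡ 540 (mod 5107)
540 * 765 = 413100 ≡ 4540 (mod 5107)
4540 * 4602 = 20893080 ≡ 343 (mod 5107)
(343)^3 ≡ 3200 (mod 5107)

3200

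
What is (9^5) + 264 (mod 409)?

(9)^5 ≡ 153 (mod 409)
153 + 264 = 417 ≡ 8 (mod 409)

8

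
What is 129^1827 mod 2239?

1827 in binary is 11100100011, i.e. 1827 = 1024 + 512 + 256 + 32 + 2 + 1.
129^1 ≡ 129 (mod 2239)
129^2 ≡ 129^2 = 16641 ≡ 968 (mod 2239)
129^4 ≡ 968^2 = 937024 ≡ 1122 (mod 2239)
129^8 ≡ 1122^2 = 1258884 ≡ 566 (mod 2239)
129^16 ≡ 566^2 = 320356 ≡ 179 (mod 2239)
129^32 ≡ 179^2 = 32041 ≡ 695 (mod 2239)
129^64 ≡ 695^2 = 483025 ≡ 1640 (mod 2239)
129^128 ≡ 1640^2 = 2689600 ≡ 561 (mod 2239)
129^256 ≡ 561^2 = 314721 ≡ 1261 (mod 2239)
129^512 ≡ 1261^2 = 1590121 ≡ 431 (mod 2239)
129^1024 ≡ 431^2 = 185761 ≡ 2163 (mod 2239)
129^1827 = 129^1024 × 129^512 × 129^256 × 129^32 × 129^2 × 129^1 ≡ 2163 × 431 × 1261 × 695 × 968 × 129 (mod 2239).
Accumulate the product:
2163 × 431 = 932253 ≡ 829
829 × 1261 = 1045369 ≡ 1995
1995 × 695 = 1386525 ≡ 584
584 × 968 = 565312 ≡ 1084
1084 × 129 = 139836 ≡ 1018

1018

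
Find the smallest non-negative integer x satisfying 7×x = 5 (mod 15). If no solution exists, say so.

5

gcd(7, 15) = 1, so a unique solution mod 15 exists.
7⁻¹ ≡ 13 (mod 15).
x ≡ 13×5 ≡ 5 (mod 15).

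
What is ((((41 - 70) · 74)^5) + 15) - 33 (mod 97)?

52

41 - 70 = -29 ≡ 68 (mod 97)
68 · 74 = 5032 ≡ 85 (mod 97)
(85)^5 ≡ 70 (mod 97)
70 + 15 = 85
85 - 33 = 52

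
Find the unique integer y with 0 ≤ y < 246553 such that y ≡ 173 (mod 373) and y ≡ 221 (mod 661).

373⁻¹ mod 661: 373·140 ≡ 1 (mod 661), so 373⁻¹ ≡ 140.
y = 173 + 373·((221 − 173)·140 mod 661) = 173 + 373·110 = 41203.

41203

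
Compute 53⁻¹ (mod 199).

184

199 = 3·53 + 40
53 = 1·40 + 13
40 = 3·13 + 1
13 = 13·1 + 0
gcd(53, 199) = 1, so the inverse exists.
Bézout: 1 = 4·199 − 15·53.
So 53⁻¹ ≡ −15 ≡ 184 (mod 199).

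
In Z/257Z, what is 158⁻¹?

122

257 = 1*158 + 99
158 = 1*99 + 59
99 = 1*59 + 40
59 = 1*40 + 19
40 = 2*19 + 2
19 = 9*2 + 1
2 = 2*1 + 0
gcd(158, 257) = 1, so the inverse exists.
Bézout: 1 = −75*257 + 122*158.
So 158⁻¹ ≡ 122 (mod 257).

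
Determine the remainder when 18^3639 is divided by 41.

16

3639 in binary is 111000110111, i.e. 3639 = 2048 + 1024 + 512 + 32 + 16 + 4 + 2 + 1.
18^1 ≡ 18 (mod 41)
18^2 ≡ 18^2 = 324 ≡ 37 (mod 41)
18^4 ≡ 37^2 = 1369 ≡ 16 (mod 41)
18^8 ≡ 16^2 = 256 ≡ 10 (mod 41)
18^16 ≡ 10^2 = 100 ≡ 18 (mod 41)
18^32 ≡ 18^2 = 324 ≡ 37 (mod 41)
18^64 ≡ 37^2 = 1369 ≡ 16 (mod 41)
18^128 ≡ 16^2 = 256 ≡ 10 (mod 41)
18^256 ≡ 10^2 = 100 ≡ 18 (mod 41)
18^512 ≡ 18^2 = 324 ≡ 37 (mod 41)
18^1024 ≡ 37^2 = 1369 ≡ 16 (mod 41)
18^2048 ≡ 16^2 = 256 ≡ 10 (mod 41)
18^3639 = 18^2048 · 18^1024 · 18^512 · 18^32 · 18^16 · 18^4 · 18^2 · 18^1 ≡ 10 · 16 · 37 · 37 · 18 · 16 · 37 · 18 (mod 41).
Accumulate the product:
10 · 16 = 160 ≡ 37
37 · 37 = 1369 ≡ 16
16 · 37 = 592 ≡ 18
18 · 18 = 324 ≡ 37
37 · 16 = 592 ≡ 18
18 · 37 = 666 ≡ 10
10 · 18 = 180 ≡ 16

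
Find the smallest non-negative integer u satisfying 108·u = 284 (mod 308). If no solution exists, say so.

gcd(108, 308) = 4, and 4 | 284, so solutions exist.
Divide through by 4: 27·u ≡ 71 (mod 77).
27⁻¹ ≡ 20 (mod 77).
u ≡ 20·71 ≡ 34 (mod 77).
The smallest non-negative solution is u = 34.

34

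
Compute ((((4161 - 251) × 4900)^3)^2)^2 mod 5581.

143

4161 - 251 = 3910
3910 × 4900 = 19159000 ≡ 5008 (mod 5581)
(5008)^3 ≡ 2993 (mod 5581)
(2993)^2 ≡ 544 (mod 5581)
(544)^2 ≡ 143 (mod 5581)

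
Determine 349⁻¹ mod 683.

501

Apply the Euclidean algorithm and back-substitute:
683 = 1·349 + 334
349 = 1·334 + 15
334 = 22·15 + 4
15 = 3·4 + 3
4 = 1·3 + 1
3 = 3·1 + 0
gcd(349, 683) = 1, so the inverse exists.
Bézout: 1 = 93·683 − 182·349.
So 349⁻¹ ≡ −182 ≡ 501 (mod 683).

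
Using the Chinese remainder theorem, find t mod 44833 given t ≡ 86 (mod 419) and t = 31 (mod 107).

7628

419⁻¹ mod 107: 419×95 ≡ 1 (mod 107), so 419⁻¹ ≡ 95.
t = 86 + 419×((31 − 86)×95 mod 107) = 86 + 419×18 = 7628.
Check: 7628 mod 419 = 86, 7628 mod 107 = 31. ✓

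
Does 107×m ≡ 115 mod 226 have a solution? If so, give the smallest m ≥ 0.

75

gcd(107, 226) = 1, so a unique solution mod 226 exists.
107⁻¹ ≡ 207 (mod 226).
m ≡ 207×115 ≡ 75 (mod 226).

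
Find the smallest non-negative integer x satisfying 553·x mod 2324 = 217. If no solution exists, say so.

gcd(553, 2324) = 7, and 7 | 217, so solutions exist.
Divide through by 7: 79·x ≡ 31 mod 332.
79⁻¹ ≡ 311 (mod 332).
x ≡ 311·31 ≡ 13 (mod 332).
The smallest non-negative solution is x = 13.

13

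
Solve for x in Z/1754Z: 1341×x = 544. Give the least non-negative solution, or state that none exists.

gcd(1341, 1754) = 1, so a unique solution mod 1754 exists.
1341⁻¹ ≡ 1049 (mod 1754).
x ≡ 1049×544 ≡ 606 (mod 1754).

606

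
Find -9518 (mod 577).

-9518 = -17×577 + 291, so -9518 ≡ 291 (mod 577).

291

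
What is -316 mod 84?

-316 = -4×84 + 20, so -316 ≡ 20 (mod 84).

20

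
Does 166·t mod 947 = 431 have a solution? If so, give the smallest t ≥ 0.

gcd(166, 947) = 1, so a unique solution mod 947 exists.
166⁻¹ ≡ 348 (mod 947).
t ≡ 348·431 ≡ 362 (mod 947).

362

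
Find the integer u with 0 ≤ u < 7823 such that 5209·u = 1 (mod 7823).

Apply the Euclidean algorithm and back-substitute:
7823 = 1×5209 + 2614
5209 = 1×2614 + 2595
2614 = 1×2595 + 19
2595 = 136×19 + 11
19 = 1×11 + 8
11 = 1×8 + 3
8 = 2×3 + 2
3 = 1×2 + 1
2 = 2×1 + 0
gcd(5209, 7823) = 1, so the inverse exists.
Back-substitute for 1:
1 = 1×3 − 1×2
  = −1×8 + 3×3
  = 3×11 − 4×8
  = −4×19 + 7×11
  = 7×2595 − 956×19
  = −956×2614 + 963×2595
  = 963×5209 − 1919×2614
  = −1919×7823 + 2882×5209
So 5209⁻¹ ≡ 2882 (mod 7823).

2882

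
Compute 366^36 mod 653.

Using repeated squaring:
366^1 ≡ 366 (mod 653)
366^2 ≡ 366^2 = 133956 ≡ 91 (mod 653)
366^4 ≡ 91^2 = 8281 ≡ 445 (mod 653)
366^8 ≡ 445^2 = 198025 ≡ 166 (mod 653)
366^16 ≡ 166^2 = 27556 ≡ 130 (mod 653)
366^32 ≡ 130^2 = 16900 ≡ 575 (mod 653)
366^36 = 366^32 × 366^4 ≡ 575 × 445 (mod 653).
575 × 445 = 255875 ≡ 552 (mod 653).

552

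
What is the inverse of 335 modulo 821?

Apply the Euclidean algorithm and back-substitute:
821 = 2×335 + 151
335 = 2×151 + 33
151 = 4×33 + 19
33 = 1×19 + 14
19 = 1×14 + 5
14 = 2×5 + 4
5 = 1×4 + 1
4 = 4×1 + 0
gcd(335, 821) = 1, so the inverse exists.
Bézout: 1 = 71×821 − 174×335.
So 335⁻¹ ≡ −174 ≡ 647 (mod 821).

647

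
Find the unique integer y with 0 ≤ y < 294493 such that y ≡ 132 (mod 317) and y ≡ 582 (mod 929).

233761

317⁻¹ mod 929: 317*718 ≡ 1 (mod 929), so 317⁻¹ ≡ 718.
y = 132 + 317*((582 − 132)*718 mod 929) = 132 + 317*737 = 233761.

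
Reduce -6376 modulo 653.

-6376 = -10*653 + 154, so -6376 ≡ 154 (mod 653).

154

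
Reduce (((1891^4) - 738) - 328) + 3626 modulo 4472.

1529

(1891)^4 ≡ 3441 (mod 4472)
3441 - 738 = 2703
2703 - 328 = 2375
2375 + 3626 = 6001 ≡ 1529 (mod 4472)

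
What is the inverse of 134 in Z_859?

Run the extended Euclidean algorithm:
859 = 6·134 + 55
134 = 2·55 + 24
55 = 2·24 + 7
24 = 3·7 + 3
7 = 2·3 + 1
3 = 3·1 + 0
gcd(134, 859) = 1, so the inverse exists.
Bézout: 1 = 39·859 − 250·134.
So 134⁻¹ ≡ −250 ≡ 609 (mod 859).

609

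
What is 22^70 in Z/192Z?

Using repeated squaring:
70 in binary is 1000110, i.e. 70 = 64 + 4 + 2.
22^1 ≡ 22 (mod 192)
22^2 ≡ 22^2 = 484 ≡ 100 (mod 192)
22^4 ≡ 100^2 = 10000 ≡ 16 (mod 192)
22^8 ≡ 16^2 = 256 ≡ 64 (mod 192)
22^16 ≡ 64^2 = 4096 ≡ 64 (mod 192)
22^32 ≡ 64^2 = 4096 ≡ 64 (mod 192)
22^64 ≡ 64^2 = 4096 ≡ 64 (mod 192)
22^70 = 22^64 · 22^4 · 22^2 ≡ 64 · 16 · 100 (mod 192).
Accumulate the product:
64 · 16 = 1024 ≡ 64
64 · 100 = 6400 ≡ 64

64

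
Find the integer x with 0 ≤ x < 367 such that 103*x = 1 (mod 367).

310

By the extended Euclidean algorithm:
367 = 3×103 + 58
103 = 1×58 + 45
58 = 1×45 + 13
45 = 3×13 + 6
13 = 2×6 + 1
6 = 6×1 + 0
gcd(103, 367) = 1, so the inverse exists.
Bézout: 1 = 16×367 − 57×103.
So 103⁻¹ ≡ −57 ≡ 310 (mod 367).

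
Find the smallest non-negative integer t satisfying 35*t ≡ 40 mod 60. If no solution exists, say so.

gcd(35, 60) = 5, and 5 | 40, so solutions exist.
Divide through by 5: 7*t ≡ 8 mod 12.
7⁻¹ ≡ 7 (mod 12).
t ≡ 7*8 ≡ 8 (mod 12).
The smallest non-negative solution is t = 8.

8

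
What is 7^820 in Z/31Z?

25

Compute successive squares:
7^1 ≡ 7 (mod 31)
7^2 ≡ 7^2 = 49 ≡ 18 (mod 31)
7^4 ≡ 18^2 = 324 ≡ 14 (mod 31)
7^8 ≡ 14^2 = 196 ≡ 10 (mod 31)
7^16 ≡ 10^2 = 100 ≡ 7 (mod 31)
7^32 ≡ 7^2 = 49 ≡ 18 (mod 31)
7^64 ≡ 18^2 = 324 ≡ 14 (mod 31)
7^128 ≡ 14^2 = 196 ≡ 10 (mod 31)
7^256 ≡ 10^2 = 100 ≡ 7 (mod 31)
7^512 ≡ 7^2 = 49 ≡ 18 (mod 31)
7^820 = 7^512 · 7^256 · 7^32 · 7^16 · 7^4 ≡ 18 · 7 · 18 · 7 · 14 (mod 31).
Accumulate the product:
18 · 7 = 126 ≡ 2
2 · 18 = 36 ≡ 5
5 · 7 = 35 ≡ 4
4 · 14 = 56 ≡ 25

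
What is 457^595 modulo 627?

By square-and-multiply:
595 in binary is 1001010011, i.e. 595 = 512 + 64 + 16 + 2 + 1.
457^1 ≡ 457 (mod 627)
457^2 ≡ 457^2 = 208849 ≡ 58 (mod 627)
457^4 ≡ 58^2 = 3364 ≡ 229 (mod 627)
457^8 ≡ 229^2 = 52441 ≡ 400 (mod 627)
457^16 ≡ 400^2 = 160000 ≡ 115 (mod 627)
457^32 ≡ 115^2 = 13225 ≡ 58 (mod 627)
457^64 ≡ 58^2 = 3364 ≡ 229 (mod 627)
457^128 ≡ 229^2 = 52441 ≡ 400 (mod 627)
457^256 ≡ 400^2 = 160000 ≡ 115 (mod 627)
457^512 ≡ 115^2 = 13225 ≡ 58 (mod 627)
457^595 = 457^512 · 457^64 · 457^16 · 457^2 · 457^1 ≡ 58 · 229 · 115 · 58 · 457 (mod 627).
Accumulate the product:
58 · 229 = 13282 ≡ 115
115 · 115 = 13225 ≡ 58
58 · 58 = 3364 ≡ 229
229 · 457 = 104653 ≡ 571

571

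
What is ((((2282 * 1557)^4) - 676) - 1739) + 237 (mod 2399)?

2282 * 1557 = 3553074 ≡ 155 (mod 2399)
(155)^4 ≡ 1225 (mod 2399)
1225 - 676 = 549
549 - 1739 = -1190 ≡ 1209 (mod 2399)
1209 + 237 = 1446

1446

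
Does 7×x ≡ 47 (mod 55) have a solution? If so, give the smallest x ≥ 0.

46

gcd(7, 55) = 1, so a unique solution mod 55 exists.
7⁻¹ ≡ 8 (mod 55).
x ≡ 8×47 ≡ 46 (mod 55).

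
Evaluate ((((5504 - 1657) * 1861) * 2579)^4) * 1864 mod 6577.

5504 - 1657 = 3847
3847 * 1861 = 7159267 ≡ 3491 (mod 6577)
3491 * 2579 = 9003289 ≡ 5953 (mod 6577)
(5953)^4 ≡ 1099 (mod 6577)
1099 * 1864 = 2048536 ≡ 3089 (mod 6577)

3089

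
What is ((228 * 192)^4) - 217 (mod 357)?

228 * 192 = 43776 ≡ 222 (mod 357)
(222)^4 ≡ 324 (mod 357)
324 - 217 = 107

107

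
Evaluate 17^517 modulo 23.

22

By square-and-multiply:
517 in binary is 1000000101, i.e. 517 = 512 + 4 + 1.
17^1 ≡ 17 (mod 23)
17^2 ≡ 17^2 = 289 ≡ 13 (mod 23)
17^4 ≡ 13^2 = 169 ≡ 8 (mod 23)
17^8 ≡ 8^2 = 64 ≡ 18 (mod 23)
17^16 ≡ 18^2 = 324 ≡ 2 (mod 23)
17^32 ≡ 2^2 = 4 (mod 23)
17^64 ≡ 4^2 = 16 (mod 23)
17^128 ≡ 16^2 = 256 ≡ 3 (mod 23)
17^256 ≡ 3^2 = 9 (mod 23)
17^512 ≡ 9^2 = 81 ≡ 12 (mod 23)
17^517 = 17^512 · 17^4 · 17^1 ≡ 12 · 8 · 17 (mod 23).
Accumulate the product:
12 · 8 = 96 ≡ 4
4 · 17 = 68 ≡ 22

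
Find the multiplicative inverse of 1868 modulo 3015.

92

3015 = 1×1868 + 1147
1868 = 1×1147 + 721
1147 = 1×721 + 426
721 = 1×426 + 295
426 = 1×295 + 131
295 = 2×131 + 33
131 = 3×33 + 32
33 = 1×32 + 1
32 = 32×1 + 0
gcd(1868, 3015) = 1, so the inverse exists.
Bézout: 1 = −57×3015 + 92×1868.
So 1868⁻¹ ≡ 92 (mod 3015).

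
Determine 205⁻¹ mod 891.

778

891 = 4·205 + 71
205 = 2·71 + 63
71 = 1·63 + 8
63 = 7·8 + 7
8 = 1·7 + 1
7 = 7·1 + 0
gcd(205, 891) = 1, so the inverse exists.
Bézout: 1 = 26·891 − 113·205.
So 205⁻¹ ≡ −113 ≡ 778 (mod 891).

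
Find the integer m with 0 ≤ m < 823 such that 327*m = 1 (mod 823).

Run the extended Euclidean algorithm:
823 = 2·327 + 169
327 = 1·169 + 158
169 = 1·158 + 11
158 = 14·11 + 4
11 = 2·4 + 3
4 = 1·3 + 1
3 = 3·1 + 0
gcd(327, 823) = 1, so the inverse exists.
Back-substitute for 1:
1 = 1·4 − 1·3
  = −1·11 + 3·4
  = 3·158 − 43·11
  = −43·169 + 46·158
  = 46·327 − 89·169
  = −89·823 + 224·327
So 327⁻¹ ≡ 224 (mod 823).

224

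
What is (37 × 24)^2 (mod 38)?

37 × 24 = 888 ≡ 14 (mod 38)
(14)^2 ≡ 6 (mod 38)

6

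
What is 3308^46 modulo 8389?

1907

46 in binary is 101110, i.e. 46 = 32 + 8 + 4 + 2.
3308^1 ≡ 3308 (mod 8389)
3308^2 ≡ 3308^2 = 10942864 ≡ 3608 (mod 8389)
3308^4 ≡ 3608^2 = 13017664 ≡ 6325 (mod 8389)
3308^8 ≡ 6325^2 = 40005625 ≡ 6873 (mod 8389)
3308^16 ≡ 6873^2 = 47238129 ≡ 8059 (mod 8389)
3308^32 ≡ 8059^2 = 64947481 ≡ 8232 (mod 8389)
3308^46 = 3308^32 × 3308^8 × 3308^4 × 3308^2 ≡ 8232 × 6873 × 6325 × 3608 (mod 8389).
Accumulate the product:
8232 × 6873 = 56578536 ≡ 3120
3120 × 6325 = 19734000 ≡ 3072
3072 × 3608 = 11083776 ≡ 1907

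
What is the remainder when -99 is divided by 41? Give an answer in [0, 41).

-99 = -3·41 + 24, so -99 ≡ 24 (mod 41).

24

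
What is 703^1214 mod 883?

693

By square-and-multiply:
703^1 ≡ 703 (mod 883)
703^2 ≡ 703^2 = 494209 ≡ 612 (mod 883)
703^4 ≡ 612^2 = 374544 ≡ 152 (mod 883)
703^8 ≡ 152^2 = 23104 ≡ 146 (mod 883)
703^16 ≡ 146^2 = 21316 ≡ 124 (mod 883)
703^32 ≡ 124^2 = 15376 ≡ 365 (mod 883)
703^64 ≡ 365^2 = 133225 ≡ 775 (mod 883)
703^128 ≡ 775^2 = 600625 ≡ 185 (mod 883)
703^256 ≡ 185^2 = 34225 ≡ 671 (mod 883)
703^512 ≡ 671^2 = 450241 ≡ 794 (mod 883)
703^1024 ≡ 794^2 = 630436 ≡ 857 (mod 883)
703^1214 = 703^1024 · 703^128 · 703^32 · 703^16 · 703^8 · 703^4 · 703^2 ≡ 857 · 185 · 365 · 124 · 146 · 152 · 612 (mod 883).
Accumulate the product:
857 · 185 = 158545 ≡ 488
488 · 365 = 178120 ≡ 637
637 · 124 = 78988 ≡ 401
401 · 146 = 58546 ≡ 268
268 · 152 = 40736 ≡ 118
118 · 612 = 72216 ≡ 693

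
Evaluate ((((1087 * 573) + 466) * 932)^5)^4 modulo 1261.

230

1087 * 573 = 622851 ≡ 1178 (mod 1261)
1178 + 466 = 1644 ≡ 383 (mod 1261)
383 * 932 = 356956 ≡ 93 (mod 1261)
(93)^5 ≡ 916 (mod 1261)
(916)^4 ≡ 230 (mod 1261)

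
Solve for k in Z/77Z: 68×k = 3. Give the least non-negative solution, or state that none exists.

51

gcd(68, 77) = 1, so a unique solution mod 77 exists.
68⁻¹ ≡ 17 (mod 77).
k ≡ 17×3 ≡ 51 (mod 77).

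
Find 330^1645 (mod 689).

By square-and-multiply:
330^1 ≡ 330 (mod 689)
330^2 ≡ 330^2 = 108900 ≡ 38 (mod 689)
330^4 ≡ 38^2 = 1444 ≡ 66 (mod 689)
330^8 ≡ 66^2 = 4356 ≡ 222 (mod 689)
330^16 ≡ 222^2 = 49284 ≡ 365 (mod 689)
330^32 ≡ 365^2 = 133225 ≡ 248 (mod 689)
330^64 ≡ 248^2 = 61504 ≡ 183 (mod 689)
330^128 ≡ 183^2 = 33489 ≡ 417 (mod 689)
330^256 ≡ 417^2 = 173889 ≡ 261 (mod 689)
330^512 ≡ 261^2 = 68121 ≡ 599 (mod 689)
330^1024 ≡ 599^2 = 358801 ≡ 521 (mod 689)
330^1645 = 330^1024 * 330^512 * 330^64 * 330^32 * 330^8 * 330^4 * 330^1 ≡ 521 * 599 * 183 * 248 * 222 * 66 * 330 (mod 689).
Accumulate the product:
521 * 599 = 312079 ≡ 651
651 * 183 = 119133 ≡ 625
625 * 248 = 155000 ≡ 664
664 * 222 = 147408 ≡ 651
651 * 66 = 42966 ≡ 248
248 * 330 = 81840 ≡ 538

538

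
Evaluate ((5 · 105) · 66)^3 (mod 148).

5 · 105 = 525 ≡ 81 (mod 148)
81 · 66 = 5346 ≡ 18 (mod 148)
(18)^3 ≡ 60 (mod 148)

60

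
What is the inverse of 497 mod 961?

466

Run the extended Euclidean algorithm:
961 = 1×497 + 464
497 = 1×464 + 33
464 = 14×33 + 2
33 = 16×2 + 1
2 = 2×1 + 0
gcd(497, 961) = 1, so the inverse exists.
Back-substitute for 1:
1 = 1×33 − 16×2
  = −16×464 + 225×33
  = 225×497 − 241×464
  = −241×961 + 466×497
So 497⁻¹ ≡ 466 (mod 961).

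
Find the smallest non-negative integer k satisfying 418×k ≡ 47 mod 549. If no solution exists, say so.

293

gcd(418, 549) = 1, so a unique solution mod 549 exists.
418⁻¹ ≡ 88 (mod 549).
k ≡ 88×47 ≡ 293 (mod 549).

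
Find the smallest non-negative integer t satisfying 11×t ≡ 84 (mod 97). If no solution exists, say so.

87

gcd(11, 97) = 1, so a unique solution mod 97 exists.
11⁻¹ ≡ 53 (mod 97).
t ≡ 53×84 ≡ 87 (mod 97).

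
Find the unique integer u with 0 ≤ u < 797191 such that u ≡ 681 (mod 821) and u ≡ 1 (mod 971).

821⁻¹ mod 971: 821·848 ≡ 1 (mod 971), so 821⁻¹ ≡ 848.
u = 681 + 821·((1 − 681)·848 mod 971) = 681 + 821·134 = 110695.
Check: 110695 mod 821 = 681, 110695 mod 971 = 1. ✓

110695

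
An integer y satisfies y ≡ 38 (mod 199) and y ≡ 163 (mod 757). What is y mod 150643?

199⁻¹ mod 757: 199×563 ≡ 1 (mod 757), so 199⁻¹ ≡ 563.
y = 38 + 199×((163 − 38)×563 mod 757) = 38 + 199×731 = 145507.
Check: 145507 mod 199 = 38, 145507 mod 757 = 163. ✓

145507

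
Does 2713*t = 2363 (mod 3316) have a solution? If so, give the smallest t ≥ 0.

gcd(2713, 3316) = 1, so a unique solution mod 3316 exists.
2713⁻¹ ≡ 3305 (mod 3316).
t ≡ 3305*2363 ≡ 535 (mod 3316).

535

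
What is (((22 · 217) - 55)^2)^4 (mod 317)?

310

22 · 217 = 4774 ≡ 19 (mod 317)
19 - 55 = -36 ≡ 281 (mod 317)
(281)^2 ≡ 28 (mod 317)
(28)^4 ≡ 310 (mod 317)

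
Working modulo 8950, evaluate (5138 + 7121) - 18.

5138 + 7121 = 12259 ≡ 3309 (mod 8950)
3309 - 18 = 3291

3291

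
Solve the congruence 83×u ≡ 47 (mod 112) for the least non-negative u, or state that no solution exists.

37

gcd(83, 112) = 1, so a unique solution mod 112 exists.
83⁻¹ ≡ 27 (mod 112).
u ≡ 27×47 ≡ 37 (mod 112).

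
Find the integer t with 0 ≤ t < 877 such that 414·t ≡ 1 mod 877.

Run the extended Euclidean algorithm:
877 = 2×414 + 49
414 = 8×49 + 22
49 = 2×22 + 5
22 = 4×5 + 2
5 = 2×2 + 1
2 = 2×1 + 0
gcd(414, 877) = 1, so the inverse exists.
Back-substitute for 1:
1 = 1×5 − 2×2
  = −2×22 + 9×5
  = 9×49 − 20×22
  = −20×414 + 169×49
  = 169×877 − 358×414
So 414⁻¹ ≡ −358 ≡ 519 (mod 877).

519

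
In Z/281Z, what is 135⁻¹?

281 = 2×135 + 11
135 = 12×11 + 3
11 = 3×3 + 2
3 = 1×2 + 1
2 = 2×1 + 0
gcd(135, 281) = 1, so the inverse exists.
Back-substitute for 1:
1 = 1×3 − 1×2
  = −1×11 + 4×3
  = 4×135 − 49×11
  = −49×281 + 102×135
So 135⁻¹ ≡ 102 (mod 281).

102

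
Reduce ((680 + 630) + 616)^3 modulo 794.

680 + 630 = 1310 ≡ 516 (mod 794)
516 + 616 = 1132 ≡ 338 (mod 794)
(338)^3 ≡ 664 (mod 794)

664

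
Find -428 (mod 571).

-428 = -1*571 + 143, so -428 ≡ 143 (mod 571).

143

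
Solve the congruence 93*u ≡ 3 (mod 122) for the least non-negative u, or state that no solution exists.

gcd(93, 122) = 1, so a unique solution mod 122 exists.
93⁻¹ ≡ 21 (mod 122).
u ≡ 21*3 ≡ 63 (mod 122).

63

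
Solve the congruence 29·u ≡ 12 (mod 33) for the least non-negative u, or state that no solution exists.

gcd(29, 33) = 1, so a unique solution mod 33 exists.
29⁻¹ ≡ 8 (mod 33).
u ≡ 8·12 ≡ 30 (mod 33).

30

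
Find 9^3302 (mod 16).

Using repeated squaring:
3302 in binary is 110011100110, i.e. 3302 = 2048 + 1024 + 128 + 64 + 32 + 4 + 2.
9^1 ≡ 9 (mod 16)
9^2 ≡ 9^2 = 81 ≡ 1 (mod 16)
9^4 ≡ 1^2 = 1 (mod 16)
9^8 ≡ 1^2 = 1 (mod 16)
9^16 ≡ 1^2 = 1 (mod 16)
9^32 ≡ 1^2 = 1 (mod 16)
9^64 ≡ 1^2 = 1 (mod 16)
9^128 ≡ 1^2 = 1 (mod 16)
9^256 ≡ 1^2 = 1 (mod 16)
9^512 ≡ 1^2 = 1 (mod 16)
9^1024 ≡ 1^2 = 1 (mod 16)
9^2048 ≡ 1^2 = 1 (mod 16)
9^3302 = 9^2048 * 9^1024 * 9^128 * 9^64 * 9^32 * 9^4 * 9^2 ≡ 1 * 1 * 1 * 1 * 1 * 1 * 1 (mod 16).
Accumulate the product:
1 * 1 = 1
1 * 1 = 1
1 * 1 = 1
1 * 1 = 1
1 * 1 = 1
1 * 1 = 1

1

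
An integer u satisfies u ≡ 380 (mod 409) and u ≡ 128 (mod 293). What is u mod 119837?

86270

409⁻¹ mod 293: 409*48 ≡ 1 (mod 293), so 409⁻¹ ≡ 48.
u = 380 + 409*((128 − 380)*48 mod 293) = 380 + 409*210 = 86270.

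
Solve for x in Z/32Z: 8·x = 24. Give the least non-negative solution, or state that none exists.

gcd(8, 32) = 8, and 8 | 24, so solutions exist.
Divide through by 8: 1·x ≡ 3 (mod 4).
1⁻¹ ≡ 1 (mod 4).
x ≡ 1·3 ≡ 3 (mod 4).
The smallest non-negative solution is x = 3.

3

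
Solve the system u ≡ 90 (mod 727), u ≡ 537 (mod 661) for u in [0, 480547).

727⁻¹ mod 661: 727·651 ≡ 1 (mod 661), so 727⁻¹ ≡ 651.
u = 90 + 727·((537 − 90)·651 mod 661) = 90 + 727·157 = 114229.

114229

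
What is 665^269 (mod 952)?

269 in binary is 100001101, i.e. 269 = 256 + 8 + 4 + 1.
665^1 ≡ 665 (mod 952)
665^2 ≡ 665^2 = 442225 ≡ 497 (mod 952)
665^4 ≡ 497^2 = 247009 ≡ 441 (mod 952)
665^8 ≡ 441^2 = 194481 ≡ 273 (mod 952)
665^16 ≡ 273^2 = 74529 ≡ 273 (mod 952)
665^32 ≡ 273^2 = 74529 ≡ 273 (mod 952)
665^64 ≡ 273^2 = 74529 ≡ 273 (mod 952)
665^128 ≡ 273^2 = 74529 ≡ 273 (mod 952)
665^256 ≡ 273^2 = 74529 ≡ 273 (mod 952)
665^269 = 665^256 × 665^8 × 665^4 × 665^1 ≡ 273 × 273 × 441 × 665 (mod 952).
Accumulate the product:
273 × 273 = 74529 ≡ 273
273 × 441 = 120393 ≡ 441
441 × 665 = 293265 ≡ 49

49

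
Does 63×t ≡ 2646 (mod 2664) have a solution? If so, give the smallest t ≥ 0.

gcd(63, 2664) = 9, and 9 | 2646, so solutions exist.
Divide through by 9: 7×t ≡ 294 mod 296.
7⁻¹ ≡ 127 (mod 296).
t ≡ 127×294 ≡ 42 (mod 296).
The smallest non-negative solution is t = 42.

42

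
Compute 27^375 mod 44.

23

Using repeated squaring:
375 in binary is 101110111, i.e. 375 = 256 + 64 + 32 + 16 + 4 + 2 + 1.
27^1 ≡ 27 (mod 44)
27^2 ≡ 27^2 = 729 ≡ 25 (mod 44)
27^4 ≡ 25^2 = 625 ≡ 9 (mod 44)
27^8 ≡ 9^2 = 81 ≡ 37 (mod 44)
27^16 ≡ 37^2 = 1369 ≡ 5 (mod 44)
27^32 ≡ 5^2 = 25 (mod 44)
27^64 ≡ 25^2 = 625 ≡ 9 (mod 44)
27^128 ≡ 9^2 = 81 ≡ 37 (mod 44)
27^256 ≡ 37^2 = 1369 ≡ 5 (mod 44)
27^375 = 27^256 * 27^64 * 27^32 * 27^16 * 27^4 * 27^2 * 27^1 ≡ 5 * 9 * 25 * 5 * 9 * 25 * 27 (mod 44).
Accumulate the product:
5 * 9 = 45 ≡ 1
1 * 25 = 25
25 * 5 = 125 ≡ 37
37 * 9 = 333 ≡ 25
25 * 25 = 625 ≡ 9
9 * 27 = 243 ≡ 23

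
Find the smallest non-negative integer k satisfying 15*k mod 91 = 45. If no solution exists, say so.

3

gcd(15, 91) = 1, so a unique solution mod 91 exists.
15⁻¹ ≡ 85 (mod 91).
k ≡ 85*45 ≡ 3 (mod 91).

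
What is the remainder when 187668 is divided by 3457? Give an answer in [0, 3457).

187668 = 54·3457 + 990, so 187668 ≡ 990 (mod 3457).

990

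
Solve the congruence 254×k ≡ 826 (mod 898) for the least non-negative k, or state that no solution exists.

28

gcd(254, 898) = 2, and 2 | 826, so solutions exist.
Divide through by 2: 127×k ≡ 413 (mod 449).
127⁻¹ ≡ 99 (mod 449).
k ≡ 99×413 ≡ 28 (mod 449).
The smallest non-negative solution is k = 28.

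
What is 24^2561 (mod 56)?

2561 in binary is 101000000001, i.e. 2561 = 2048 + 512 + 1.
24^1 ≡ 24 (mod 56)
24^2 ≡ 24^2 = 576 ≡ 16 (mod 56)
24^4 ≡ 16^2 = 256 ≡ 32 (mod 56)
24^8 ≡ 32^2 = 1024 ≡ 16 (mod 56)
24^16 ≡ 16^2 = 256 ≡ 32 (mod 56)
24^32 ≡ 32^2 = 1024 ≡ 16 (mod 56)
24^64 ≡ 16^2 = 256 ≡ 32 (mod 56)
24^128 ≡ 32^2 = 1024 ≡ 16 (mod 56)
24^256 ≡ 16^2 = 256 ≡ 32 (mod 56)
24^512 ≡ 32^2 = 1024 ≡ 16 (mod 56)
24^1024 ≡ 16^2 = 256 ≡ 32 (mod 56)
24^2048 ≡ 32^2 = 1024 ≡ 16 (mod 56)
24^2561 = 24^2048 × 24^512 × 24^1 ≡ 16 × 16 × 24 (mod 56).
Accumulate the product:
16 × 16 = 256 ≡ 32
32 × 24 = 768 ≡ 40

40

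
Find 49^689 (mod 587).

9

Using repeated squaring:
49^1 ≡ 49 (mod 587)
49^2 ≡ 49^2 = 2401 ≡ 53 (mod 587)
49^4 ≡ 53^2 = 2809 ≡ 461 (mod 587)
49^8 ≡ 461^2 = 212521 ≡ 27 (mod 587)
49^16 ≡ 27^2 = 729 ≡ 142 (mod 587)
49^32 ≡ 142^2 = 20164 ≡ 206 (mod 587)
49^64 ≡ 206^2 = 42436 ≡ 172 (mod 587)
49^128 ≡ 172^2 = 29584 ≡ 234 (mod 587)
49^256 ≡ 234^2 = 54756 ≡ 165 (mod 587)
49^512 ≡ 165^2 = 27225 ≡ 223 (mod 587)
49^689 = 49^512 × 49^128 × 49^32 × 49^16 × 49^1 ≡ 223 × 234 × 206 × 142 × 49 (mod 587).
Accumulate the product:
223 × 234 = 52182 ≡ 526
526 × 206 = 108356 ≡ 348
348 × 142 = 49416 ≡ 108
108 × 49 = 5292 ≡ 9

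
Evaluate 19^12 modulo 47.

34

By square-and-multiply:
12 in binary is 1100, i.e. 12 = 8 + 4.
19^1 ≡ 19 (mod 47)
19^2 ≡ 19^2 = 361 ≡ 32 (mod 47)
19^4 ≡ 32^2 = 1024 ≡ 37 (mod 47)
19^8 ≡ 37^2 = 1369 ≡ 6 (mod 47)
19^12 = 19^8 × 19^4 ≡ 6 × 37 (mod 47).
6 × 37 = 222 ≡ 34 (mod 47).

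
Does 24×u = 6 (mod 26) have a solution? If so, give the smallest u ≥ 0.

gcd(24, 26) = 2, and 2 | 6, so solutions exist.
Divide through by 2: 12×u = 3 (mod 13).
12⁻¹ ≡ 12 (mod 13).
u ≡ 12×3 ≡ 10 (mod 13).
The smallest non-negative solution is u = 10.

10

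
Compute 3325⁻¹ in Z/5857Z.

5857 = 1*3325 + 2532
3325 = 1*2532 + 793
2532 = 3*793 + 153
793 = 5*153 + 28
153 = 5*28 + 13
28 = 2*13 + 2
13 = 6*2 + 1
2 = 2*1 + 0
gcd(3325, 5857) = 1, so the inverse exists.
Bézout: 1 = 1543*5857 − 2718*3325.
So 3325⁻¹ ≡ −2718 ≡ 3139 (mod 5857).

3139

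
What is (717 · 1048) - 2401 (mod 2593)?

2231

717 · 1048 = 751416 ≡ 2039 (mod 2593)
2039 - 2401 = -362 ≡ 2231 (mod 2593)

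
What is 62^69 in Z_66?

Using repeated squaring:
62^1 ≡ 62 (mod 66)
62^2 ≡ 62^2 = 3844 ≡ 16 (mod 66)
62^4 ≡ 16^2 = 256 ≡ 58 (mod 66)
62^8 ≡ 58^2 = 3364 ≡ 64 (mod 66)
62^16 ≡ 64^2 = 4096 ≡ 4 (mod 66)
62^32 ≡ 4^2 = 16 (mod 66)
62^64 ≡ 16^2 = 256 ≡ 58 (mod 66)
62^69 = 62^64 * 62^4 * 62^1 ≡ 58 * 58 * 62 (mod 66).
Accumulate the product:
58 * 58 = 3364 ≡ 64
64 * 62 = 3968 ≡ 8

8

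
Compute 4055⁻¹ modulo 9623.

9623 = 2*4055 + 1513
4055 = 2*1513 + 1029
1513 = 1*1029 + 484
1029 = 2*484 + 61
484 = 7*61 + 57
61 = 1*57 + 4
57 = 14*4 + 1
4 = 4*1 + 0
gcd(4055, 9623) = 1, so the inverse exists.
Back-substitute for 1:
1 = 1*57 − 14*4
  = −14*61 + 15*57
  = 15*484 − 119*61
  = −119*1029 + 253*484
  = 253*1513 − 372*1029
  = −372*4055 + 997*1513
  = 997*9623 − 2366*4055
So 4055⁻¹ ≡ −2366 ≡ 7257 (mod 9623).

7257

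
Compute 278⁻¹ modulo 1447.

Run the extended Euclidean algorithm:
1447 = 5×278 + 57
278 = 4×57 + 50
57 = 1×50 + 7
50 = 7×7 + 1
7 = 7×1 + 0
gcd(278, 1447) = 1, so the inverse exists.
Back-substitute for 1:
1 = 1×50 − 7×7
  = −7×57 + 8×50
  = 8×278 − 39×57
  = −39×1447 + 203×278
So 278⁻¹ ≡ 203 (mod 1447).

203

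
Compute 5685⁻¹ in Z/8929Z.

By the extended Euclidean algorithm:
8929 = 1×5685 + 3244
5685 = 1×3244 + 2441
3244 = 1×2441 + 803
2441 = 3×803 + 32
803 = 25×32 + 3
32 = 10×3 + 2
3 = 1×2 + 1
2 = 2×1 + 0
gcd(5685, 8929) = 1, so the inverse exists.
Back-substitute for 1:
1 = 1×3 − 1×2
  = −1×32 + 11×3
  = 11×803 − 276×32
  = −276×2441 + 839×803
  = 839×3244 − 1115×2441
  = −1115×5685 + 1954×3244
  = 1954×8929 − 3069×5685
So 5685⁻¹ ≡ −3069 ≡ 5860 (mod 8929).

5860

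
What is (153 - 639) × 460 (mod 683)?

464

153 - 639 = -486 ≡ 197 (mod 683)
197 × 460 = 90620 ≡ 464 (mod 683)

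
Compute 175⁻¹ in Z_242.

65

242 = 1·175 + 67
175 = 2·67 + 41
67 = 1·41 + 26
41 = 1·26 + 15
26 = 1·15 + 11
15 = 1·11 + 4
11 = 2·4 + 3
4 = 1·3 + 1
3 = 3·1 + 0
gcd(175, 242) = 1, so the inverse exists.
Bézout: 1 = −47·242 + 65·175.
So 175⁻¹ ≡ 65 (mod 242).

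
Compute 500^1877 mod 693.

1877 in binary is 11101010101, i.e. 1877 = 1024 + 512 + 256 + 64 + 16 + 4 + 1.
500^1 ≡ 500 (mod 693)
500^2 ≡ 500^2 = 250000 ≡ 520 (mod 693)
500^4 ≡ 520^2 = 270400 ≡ 130 (mod 693)
500^8 ≡ 130^2 = 16900 ≡ 268 (mod 693)
500^16 ≡ 268^2 = 71824 ≡ 445 (mod 693)
500^32 ≡ 445^2 = 198025 ≡ 520 (mod 693)
500^64 ≡ 520^2 = 270400 ≡ 130 (mod 693)
500^128 ≡ 130^2 = 16900 ≡ 268 (mod 693)
500^256 ≡ 268^2 = 71824 ≡ 445 (mod 693)
500^512 ≡ 445^2 = 198025 ≡ 520 (mod 693)
500^1024 ≡ 520^2 = 270400 ≡ 130 (mod 693)
500^1877 = 500^1024 × 500^512 × 500^256 × 500^64 × 500^16 × 500^4 × 500^1 ≡ 130 × 520 × 445 × 130 × 445 × 130 × 500 (mod 693).
Accumulate the product:
130 × 520 = 67600 ≡ 379
379 × 445 = 168655 ≡ 256
256 × 130 = 33280 ≡ 16
16 × 445 = 7120 ≡ 190
190 × 130 = 24700 ≡ 445
445 × 500 = 222500 ≡ 47

47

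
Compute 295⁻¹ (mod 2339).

Run the extended Euclidean algorithm:
2339 = 7·295 + 274
295 = 1·274 + 21
274 = 13·21 + 1
21 = 21·1 + 0
gcd(295, 2339) = 1, so the inverse exists.
Bézout: 1 = 14·2339 − 111·295.
So 295⁻¹ ≡ −111 ≡ 2228 (mod 2339).

2228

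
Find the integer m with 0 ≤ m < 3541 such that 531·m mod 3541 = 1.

2354

3541 = 6×531 + 355
531 = 1×355 + 176
355 = 2×176 + 3
176 = 58×3 + 2
3 = 1×2 + 1
2 = 2×1 + 0
gcd(531, 3541) = 1, so the inverse exists.
Back-substitute for 1:
1 = 1×3 − 1×2
  = −1×176 + 59×3
  = 59×355 − 119×176
  = −119×531 + 178×355
  = 178×3541 − 1187×531
So 531⁻¹ ≡ −1187 ≡ 2354 (mod 3541).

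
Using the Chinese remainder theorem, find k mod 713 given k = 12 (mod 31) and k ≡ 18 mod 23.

31⁻¹ mod 23: 31*3 ≡ 1 (mod 23), so 31⁻¹ ≡ 3.
k = 12 + 31*((18 − 12)*3 mod 23) = 12 + 31*18 = 570.

570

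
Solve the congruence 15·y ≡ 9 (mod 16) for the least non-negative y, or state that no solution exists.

gcd(15, 16) = 1, so a unique solution mod 16 exists.
15⁻¹ ≡ 15 (mod 16).
y ≡ 15·9 ≡ 7 (mod 16).

7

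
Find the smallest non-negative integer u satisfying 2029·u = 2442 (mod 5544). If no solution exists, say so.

gcd(2029, 5544) = 1, so a unique solution mod 5544 exists.
2029⁻¹ ≡ 2869 (mod 5544).
u ≡ 2869·2442 ≡ 4026 (mod 5544).

4026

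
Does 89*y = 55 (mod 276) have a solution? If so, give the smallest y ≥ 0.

227

gcd(89, 276) = 1, so a unique solution mod 276 exists.
89⁻¹ ≡ 245 (mod 276).
y ≡ 245*55 ≡ 227 (mod 276).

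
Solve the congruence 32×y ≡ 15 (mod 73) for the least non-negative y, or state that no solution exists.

gcd(32, 73) = 1, so a unique solution mod 73 exists.
32⁻¹ ≡ 16 (mod 73).
y ≡ 16×15 ≡ 21 (mod 73).

21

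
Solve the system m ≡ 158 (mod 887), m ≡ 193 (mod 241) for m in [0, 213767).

887⁻¹ mod 241: 887×169 ≡ 1 (mod 241), so 887⁻¹ ≡ 169.
m = 158 + 887×((193 − 158)×169 mod 241) = 158 + 887×131 = 116355.

116355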